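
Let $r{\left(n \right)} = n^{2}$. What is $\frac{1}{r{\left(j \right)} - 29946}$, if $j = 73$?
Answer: $- \frac{1}{24617} \approx -4.0622 \cdot 10^{-5}$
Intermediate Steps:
$\frac{1}{r{\left(j \right)} - 29946} = \frac{1}{73^{2} - 29946} = \frac{1}{5329 - 29946} = \frac{1}{-24617} = - \frac{1}{24617}$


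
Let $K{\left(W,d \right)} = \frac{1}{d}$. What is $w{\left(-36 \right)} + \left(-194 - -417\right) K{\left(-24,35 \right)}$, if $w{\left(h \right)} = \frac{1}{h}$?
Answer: $\frac{7993}{1260} \approx 6.3437$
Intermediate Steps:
$w{\left(-36 \right)} + \left(-194 - -417\right) K{\left(-24,35 \right)} = \frac{1}{-36} + \frac{-194 - -417}{35} = - \frac{1}{36} + \left(-194 + 417\right) \frac{1}{35} = - \frac{1}{36} + 223 \cdot \frac{1}{35} = - \frac{1}{36} + \frac{223}{35} = \frac{7993}{1260}$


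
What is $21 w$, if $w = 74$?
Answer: $1554$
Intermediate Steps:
$21 w = 21 \cdot 74 = 1554$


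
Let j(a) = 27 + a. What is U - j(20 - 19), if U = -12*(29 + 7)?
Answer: -460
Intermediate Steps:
U = -432 (U = -12*36 = -432)
U - j(20 - 19) = -432 - (27 + (20 - 19)) = -432 - (27 + 1) = -432 - 1*28 = -432 - 28 = -460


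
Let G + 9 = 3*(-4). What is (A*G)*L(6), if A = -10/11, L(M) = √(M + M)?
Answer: 420*√3/11 ≈ 66.133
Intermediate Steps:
L(M) = √2*√M (L(M) = √(2*M) = √2*√M)
G = -21 (G = -9 + 3*(-4) = -9 - 12 = -21)
A = -10/11 (A = -10*1/11 = -10/11 ≈ -0.90909)
(A*G)*L(6) = (-10/11*(-21))*(√2*√6) = 210*(2*√3)/11 = 420*√3/11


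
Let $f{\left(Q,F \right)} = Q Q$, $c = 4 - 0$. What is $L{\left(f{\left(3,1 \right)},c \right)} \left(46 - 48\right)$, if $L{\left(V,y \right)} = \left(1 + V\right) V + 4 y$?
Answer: $-212$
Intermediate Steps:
$c = 4$ ($c = 4 + 0 = 4$)
$f{\left(Q,F \right)} = Q^{2}$
$L{\left(V,y \right)} = 4 y + V \left(1 + V\right)$ ($L{\left(V,y \right)} = V \left(1 + V\right) + 4 y = 4 y + V \left(1 + V\right)$)
$L{\left(f{\left(3,1 \right)},c \right)} \left(46 - 48\right) = \left(3^{2} + \left(3^{2}\right)^{2} + 4 \cdot 4\right) \left(46 - 48\right) = \left(9 + 9^{2} + 16\right) \left(-2\right) = \left(9 + 81 + 16\right) \left(-2\right) = 106 \left(-2\right) = -212$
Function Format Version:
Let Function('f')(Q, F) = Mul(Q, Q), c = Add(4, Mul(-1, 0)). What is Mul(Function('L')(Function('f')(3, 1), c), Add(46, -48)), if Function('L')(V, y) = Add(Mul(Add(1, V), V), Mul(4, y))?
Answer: -212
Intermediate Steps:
c = 4 (c = Add(4, 0) = 4)
Function('f')(Q, F) = Pow(Q, 2)
Function('L')(V, y) = Add(Mul(4, y), Mul(V, Add(1, V))) (Function('L')(V, y) = Add(Mul(V, Add(1, V)), Mul(4, y)) = Add(Mul(4, y), Mul(V, Add(1, V))))
Mul(Function('L')(Function('f')(3, 1), c), Add(46, -48)) = Mul(Add(Pow(3, 2), Pow(Pow(3, 2), 2), Mul(4, 4)), Add(46, -48)) = Mul(Add(9, Pow(9, 2), 16), -2) = Mul(Add(9, 81, 16), -2) = Mul(106, -2) = -212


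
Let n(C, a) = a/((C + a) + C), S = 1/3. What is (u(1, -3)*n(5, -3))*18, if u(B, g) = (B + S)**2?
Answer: -96/7 ≈ -13.714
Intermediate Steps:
S = 1/3 ≈ 0.33333
u(B, g) = (1/3 + B)**2 (u(B, g) = (B + 1/3)**2 = (1/3 + B)**2)
n(C, a) = a/(a + 2*C)
(u(1, -3)*n(5, -3))*18 = (((1 + 3*1)**2/9)*(-3/(-3 + 2*5)))*18 = (((1 + 3)**2/9)*(-3/(-3 + 10)))*18 = (((1/9)*4**2)*(-3/7))*18 = (((1/9)*16)*(-3*1/7))*18 = ((16/9)*(-3/7))*18 = -16/21*18 = -96/7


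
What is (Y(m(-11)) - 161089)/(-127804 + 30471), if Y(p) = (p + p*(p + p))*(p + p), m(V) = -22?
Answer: 202713/97333 ≈ 2.0827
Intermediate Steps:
Y(p) = 2*p*(p + 2*p**2) (Y(p) = (p + p*(2*p))*(2*p) = (p + 2*p**2)*(2*p) = 2*p*(p + 2*p**2))
(Y(m(-11)) - 161089)/(-127804 + 30471) = ((-22)**2*(2 + 4*(-22)) - 161089)/(-127804 + 30471) = (484*(2 - 88) - 161089)/(-97333) = (484*(-86) - 161089)*(-1/97333) = (-41624 - 161089)*(-1/97333) = -202713*(-1/97333) = 202713/97333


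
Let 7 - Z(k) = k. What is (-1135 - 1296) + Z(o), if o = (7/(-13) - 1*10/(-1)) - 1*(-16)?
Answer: -31843/13 ≈ -2449.5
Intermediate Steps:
o = 331/13 (o = (7*(-1/13) - 10*(-1)) + 16 = (-7/13 + 10) + 16 = 123/13 + 16 = 331/13 ≈ 25.462)
Z(k) = 7 - k
(-1135 - 1296) + Z(o) = (-1135 - 1296) + (7 - 1*331/13) = -2431 + (7 - 331/13) = -2431 - 240/13 = -31843/13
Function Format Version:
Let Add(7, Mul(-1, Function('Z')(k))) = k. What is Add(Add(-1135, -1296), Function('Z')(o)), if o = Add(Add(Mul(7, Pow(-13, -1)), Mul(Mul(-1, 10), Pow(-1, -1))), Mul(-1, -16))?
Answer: Rational(-31843, 13) ≈ -2449.5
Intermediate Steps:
o = Rational(331, 13) (o = Add(Add(Mul(7, Rational(-1, 13)), Mul(-10, -1)), 16) = Add(Add(Rational(-7, 13), 10), 16) = Add(Rational(123, 13), 16) = Rational(331, 13) ≈ 25.462)
Function('Z')(k) = Add(7, Mul(-1, k))
Add(Add(-1135, -1296), Function('Z')(o)) = Add(Add(-1135, -1296), Add(7, Mul(-1, Rational(331, 13)))) = Add(-2431, Add(7, Rational(-331, 13))) = Add(-2431, Rational(-240, 13)) = Rational(-31843, 13)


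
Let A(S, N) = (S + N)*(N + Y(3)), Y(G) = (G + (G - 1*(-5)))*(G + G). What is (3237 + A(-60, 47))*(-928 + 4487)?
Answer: 6292312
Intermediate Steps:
Y(G) = 2*G*(5 + 2*G) (Y(G) = (G + (G + 5))*(2*G) = (G + (5 + G))*(2*G) = (5 + 2*G)*(2*G) = 2*G*(5 + 2*G))
A(S, N) = (66 + N)*(N + S) (A(S, N) = (S + N)*(N + 2*3*(5 + 2*3)) = (N + S)*(N + 2*3*(5 + 6)) = (N + S)*(N + 2*3*11) = (N + S)*(N + 66) = (N + S)*(66 + N) = (66 + N)*(N + S))
(3237 + A(-60, 47))*(-928 + 4487) = (3237 + (47² + 66*47 + 66*(-60) + 47*(-60)))*(-928 + 4487) = (3237 + (2209 + 3102 - 3960 - 2820))*3559 = (3237 - 1469)*3559 = 1768*3559 = 6292312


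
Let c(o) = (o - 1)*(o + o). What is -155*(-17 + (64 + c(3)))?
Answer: -9145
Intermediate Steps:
c(o) = 2*o*(-1 + o) (c(o) = (-1 + o)*(2*o) = 2*o*(-1 + o))
-155*(-17 + (64 + c(3))) = -155*(-17 + (64 + 2*3*(-1 + 3))) = -155*(-17 + (64 + 2*3*2)) = -155*(-17 + (64 + 12)) = -155*(-17 + 76) = -155*59 = -9145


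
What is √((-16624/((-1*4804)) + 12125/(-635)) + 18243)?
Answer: 6*√11779174869086/152527 ≈ 135.01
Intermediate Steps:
√((-16624/((-1*4804)) + 12125/(-635)) + 18243) = √((-16624/(-4804) + 12125*(-1/635)) + 18243) = √((-16624*(-1/4804) - 2425/127) + 18243) = √((4156/1201 - 2425/127) + 18243) = √(-2384613/152527 + 18243) = √(2780165448/152527) = 6*√11779174869086/152527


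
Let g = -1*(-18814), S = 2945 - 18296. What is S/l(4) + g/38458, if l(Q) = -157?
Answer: 296661278/3018953 ≈ 98.266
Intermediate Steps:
S = -15351
g = 18814
S/l(4) + g/38458 = -15351/(-157) + 18814/38458 = -15351*(-1/157) + 18814*(1/38458) = 15351/157 + 9407/19229 = 296661278/3018953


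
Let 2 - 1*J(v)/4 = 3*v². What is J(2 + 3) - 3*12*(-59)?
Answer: 1832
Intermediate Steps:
J(v) = 8 - 12*v²
J(2 + 3) - 3*12*(-59) = (8 - 12*(2 + 3)²) - 3*12*(-59) = (8 - 12*5²) - 36*(-59) = (8 - 12*25) + 2124 = (8 - 300) + 2124 = -292 + 2124 = 1832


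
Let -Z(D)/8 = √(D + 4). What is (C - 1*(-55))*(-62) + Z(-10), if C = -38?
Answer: -1054 - 8*I*√6 ≈ -1054.0 - 19.596*I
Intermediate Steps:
Z(D) = -8*√(4 + D) (Z(D) = -8*√(D + 4) = -8*√(4 + D))
(C - 1*(-55))*(-62) + Z(-10) = (-38 - 1*(-55))*(-62) - 8*√(4 - 10) = (-38 + 55)*(-62) - 8*I*√6 = 17*(-62) - 8*I*√6 = -1054 - 8*I*√6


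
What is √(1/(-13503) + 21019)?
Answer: 2*√958103866167/13503 ≈ 144.98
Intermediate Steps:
√(1/(-13503) + 21019) = √(-1/13503 + 21019) = √(283819556/13503) = 2*√958103866167/13503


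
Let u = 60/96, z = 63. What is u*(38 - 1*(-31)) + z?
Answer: 849/8 ≈ 106.13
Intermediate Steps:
u = 5/8 (u = 60*(1/96) = 5/8 ≈ 0.62500)
u*(38 - 1*(-31)) + z = 5*(38 - 1*(-31))/8 + 63 = 5*(38 + 31)/8 + 63 = (5/8)*69 + 63 = 345/8 + 63 = 849/8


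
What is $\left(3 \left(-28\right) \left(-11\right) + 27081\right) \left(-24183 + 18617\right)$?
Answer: $-155875830$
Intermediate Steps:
$\left(3 \left(-28\right) \left(-11\right) + 27081\right) \left(-24183 + 18617\right) = \left(\left(-84\right) \left(-11\right) + 27081\right) \left(-5566\right) = \left(924 + 27081\right) \left(-5566\right) = 28005 \left(-5566\right) = -155875830$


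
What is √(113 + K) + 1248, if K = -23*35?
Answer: 1248 + 2*I*√173 ≈ 1248.0 + 26.306*I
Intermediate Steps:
K = -805
√(113 + K) + 1248 = √(113 - 805) + 1248 = √(-692) + 1248 = 2*I*√173 + 1248 = 1248 + 2*I*√173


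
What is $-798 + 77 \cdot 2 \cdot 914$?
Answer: $139958$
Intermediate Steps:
$-798 + 77 \cdot 2 \cdot 914 = -798 + 154 \cdot 914 = -798 + 140756 = 139958$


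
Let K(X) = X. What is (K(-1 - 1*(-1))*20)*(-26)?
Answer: 0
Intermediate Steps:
(K(-1 - 1*(-1))*20)*(-26) = ((-1 - 1*(-1))*20)*(-26) = ((-1 + 1)*20)*(-26) = (0*20)*(-26) = 0*(-26) = 0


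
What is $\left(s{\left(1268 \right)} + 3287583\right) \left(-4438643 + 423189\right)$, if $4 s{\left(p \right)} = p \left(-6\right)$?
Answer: $-13193500914174$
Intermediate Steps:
$s{\left(p \right)} = - \frac{3 p}{2}$ ($s{\left(p \right)} = \frac{p \left(-6\right)}{4} = \frac{\left(-6\right) p}{4} = - \frac{3 p}{2}$)
$\left(s{\left(1268 \right)} + 3287583\right) \left(-4438643 + 423189\right) = \left(\left(- \frac{3}{2}\right) 1268 + 3287583\right) \left(-4438643 + 423189\right) = \left(-1902 + 3287583\right) \left(-4015454\right) = 3285681 \left(-4015454\right) = -13193500914174$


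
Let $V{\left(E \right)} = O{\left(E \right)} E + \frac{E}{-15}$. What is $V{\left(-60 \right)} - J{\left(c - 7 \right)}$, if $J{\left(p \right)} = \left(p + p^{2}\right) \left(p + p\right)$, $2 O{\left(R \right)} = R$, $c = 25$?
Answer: $-10508$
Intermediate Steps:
$O{\left(R \right)} = \frac{R}{2}$
$V{\left(E \right)} = \frac{E^{2}}{2} - \frac{E}{15}$ ($V{\left(E \right)} = \frac{E}{2} E + \frac{E}{-15} = \frac{E^{2}}{2} + E \left(- \frac{1}{15}\right) = \frac{E^{2}}{2} - \frac{E}{15}$)
$J{\left(p \right)} = 2 p \left(p + p^{2}\right)$ ($J{\left(p \right)} = \left(p + p^{2}\right) 2 p = 2 p \left(p + p^{2}\right)$)
$V{\left(-60 \right)} - J{\left(c - 7 \right)} = \frac{1}{30} \left(-60\right) \left(-2 + 15 \left(-60\right)\right) - 2 \left(25 - 7\right)^{2} \left(1 + \left(25 - 7\right)\right) = \frac{1}{30} \left(-60\right) \left(-2 - 900\right) - 2 \left(25 - 7\right)^{2} \left(1 + \left(25 - 7\right)\right) = \frac{1}{30} \left(-60\right) \left(-902\right) - 2 \cdot 18^{2} \left(1 + 18\right) = 1804 - 2 \cdot 324 \cdot 19 = 1804 - 12312 = -10508$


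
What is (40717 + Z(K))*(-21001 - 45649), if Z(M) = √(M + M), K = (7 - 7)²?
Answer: -2713788050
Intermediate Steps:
K = 0 (K = 0² = 0)
Z(M) = √2*√M (Z(M) = √(2*M) = √2*√M)
(40717 + Z(K))*(-21001 - 45649) = (40717 + √2*√0)*(-21001 - 45649) = (40717 + √2*0)*(-66650) = (40717 + 0)*(-66650) = 40717*(-66650) = -2713788050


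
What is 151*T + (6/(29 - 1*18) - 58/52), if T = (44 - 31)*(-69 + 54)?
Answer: -8421433/286 ≈ -29446.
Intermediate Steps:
T = -195 (T = 13*(-15) = -195)
151*T + (6/(29 - 1*18) - 58/52) = 151*(-195) + (6/(29 - 1*18) - 58/52) = -29445 + (6/(29 - 18) - 58*1/52) = -29445 + (6/11 - 29/26) = -29445 - 163/286 = -8421433/286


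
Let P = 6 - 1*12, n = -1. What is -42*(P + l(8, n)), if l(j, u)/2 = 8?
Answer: -420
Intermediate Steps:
l(j, u) = 16 (l(j, u) = 2*8 = 16)
P = -6 (P = 6 - 12 = -6)
-42*(P + l(8, n)) = -42*(-6 + 16) = -42*10 = -420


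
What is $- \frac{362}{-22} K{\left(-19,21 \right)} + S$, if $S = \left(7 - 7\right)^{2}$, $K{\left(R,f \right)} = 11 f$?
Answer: $3801$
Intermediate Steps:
$S = 0$ ($S = 0^{2} = 0$)
$- \frac{362}{-22} K{\left(-19,21 \right)} + S = - \frac{362}{-22} \cdot 11 \cdot 21 + 0 = \left(-362\right) \left(- \frac{1}{22}\right) 231 + 0 = \frac{181}{11} \cdot 231 + 0 = 3801 + 0 = 3801$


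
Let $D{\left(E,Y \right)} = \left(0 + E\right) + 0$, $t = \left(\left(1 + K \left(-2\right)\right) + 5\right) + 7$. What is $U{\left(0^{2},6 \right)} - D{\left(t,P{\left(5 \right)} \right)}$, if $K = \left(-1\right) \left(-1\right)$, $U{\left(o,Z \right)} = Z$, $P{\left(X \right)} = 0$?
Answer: $-5$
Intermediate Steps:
$K = 1$
$t = 11$ ($t = \left(\left(1 + 1 \left(-2\right)\right) + 5\right) + 7 = \left(\left(1 - 2\right) + 5\right) + 7 = \left(-1 + 5\right) + 7 = 4 + 7 = 11$)
$D{\left(E,Y \right)} = E$ ($D{\left(E,Y \right)} = E + 0 = E$)
$U{\left(0^{2},6 \right)} - D{\left(t,P{\left(5 \right)} \right)} = 6 - 11 = -5$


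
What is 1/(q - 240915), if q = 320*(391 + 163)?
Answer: -1/63635 ≈ -1.5715e-5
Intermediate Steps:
q = 177280 (q = 320*554 = 177280)
1/(q - 240915) = 1/(177280 - 240915) = 1/(-63635) = -1/63635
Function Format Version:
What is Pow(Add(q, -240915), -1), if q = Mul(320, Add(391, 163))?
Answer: Rational(-1, 63635) ≈ -1.5715e-5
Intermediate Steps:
q = 177280 (q = Mul(320, 554) = 177280)
Pow(Add(q, -240915), -1) = Pow(Add(177280, -240915), -1) = Pow(-63635, -1) = Rational(-1, 63635)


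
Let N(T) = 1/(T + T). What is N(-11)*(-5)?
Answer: 5/22 ≈ 0.22727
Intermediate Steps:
N(T) = 1/(2*T)
N(-11)*(-5) = ((½)/(-11))*(-5) = ((½)*(-1/11))*(-5) = -1/22*(-5) = 5/22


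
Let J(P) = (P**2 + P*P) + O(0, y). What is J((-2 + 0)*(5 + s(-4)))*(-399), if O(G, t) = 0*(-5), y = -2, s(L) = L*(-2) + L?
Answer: -258552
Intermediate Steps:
s(L) = -L (s(L) = -2*L + L = -L)
O(G, t) = 0
J(P) = 2*P**2 (J(P) = (P**2 + P*P) + 0 = (P**2 + P**2) + 0 = 2*P**2 + 0 = 2*P**2)
J((-2 + 0)*(5 + s(-4)))*(-399) = (2*((-2 + 0)*(5 - 1*(-4)))**2)*(-399) = (2*(-2*(5 + 4))**2)*(-399) = (2*(-2*9)**2)*(-399) = (2*(-18)**2)*(-399) = (2*324)*(-399) = 648*(-399) = -258552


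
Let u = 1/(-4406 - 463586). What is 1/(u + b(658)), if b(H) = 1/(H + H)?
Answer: 3142232/2381 ≈ 1319.7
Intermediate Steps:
b(H) = 1/(2*H)
u = -1/467992 (u = 1/(-467992) = -1/467992 ≈ -2.1368e-6)
1/(u + b(658)) = 1/(-1/467992 + (1/2)/658) = 1/(-1/467992 + (1/2)*(1/658)) = 1/(-1/467992 + 1/1316) = 1/(2381/3142232) = 3142232/2381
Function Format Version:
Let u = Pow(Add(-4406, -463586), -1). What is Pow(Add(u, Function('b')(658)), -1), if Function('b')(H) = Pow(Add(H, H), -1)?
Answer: Rational(3142232, 2381) ≈ 1319.7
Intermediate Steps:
Function('b')(H) = Mul(Rational(1, 2), Pow(H, -1)) (Function('b')(H) = Pow(Mul(2, H), -1) = Mul(Rational(1, 2), Pow(H, -1)))
u = Rational(-1, 467992) (u = Pow(-467992, -1) = Rational(-1, 467992) ≈ -2.1368e-6)
Pow(Add(u, Function('b')(658)), -1) = Pow(Add(Rational(-1, 467992), Mul(Rational(1, 2), Pow(658, -1))), -1) = Pow(Add(Rational(-1, 467992), Mul(Rational(1, 2), Rational(1, 658))), -1) = Pow(Add(Rational(-1, 467992), Rational(1, 1316)), -1) = Pow(Rational(2381, 3142232), -1) = Rational(3142232, 2381)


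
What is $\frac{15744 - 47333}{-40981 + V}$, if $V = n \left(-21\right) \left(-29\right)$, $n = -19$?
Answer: $\frac{31589}{52552} \approx 0.6011$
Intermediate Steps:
$V = -11571$ ($V = \left(-19\right) \left(-21\right) \left(-29\right) = 399 \left(-29\right) = -11571$)
$\frac{15744 - 47333}{-40981 + V} = \frac{15744 - 47333}{-40981 - 11571} = - \frac{31589}{-52552} = \left(-31589\right) \left(- \frac{1}{52552}\right) = \frac{31589}{52552}$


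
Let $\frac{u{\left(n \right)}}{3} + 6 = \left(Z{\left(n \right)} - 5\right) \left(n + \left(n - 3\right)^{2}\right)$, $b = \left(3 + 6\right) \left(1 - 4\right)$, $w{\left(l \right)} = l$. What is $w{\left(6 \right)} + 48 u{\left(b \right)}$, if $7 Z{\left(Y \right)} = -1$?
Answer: $- \frac{4531638}{7} \approx -6.4738 \cdot 10^{5}$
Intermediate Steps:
$Z{\left(Y \right)} = - \frac{1}{7}$ ($Z{\left(Y \right)} = \frac{1}{7} \left(-1\right) = - \frac{1}{7}$)
$b = -27$ ($b = 9 \left(-3\right) = -27$)
$u{\left(n \right)} = -18 - \frac{108 n}{7} - \frac{108 \left(-3 + n\right)^{2}}{7}$ ($u{\left(n \right)} = -18 + 3 \left(- \frac{1}{7} - 5\right) \left(n + \left(n - 3\right)^{2}\right) = -18 + 3 \left(- \frac{36 \left(n + \left(-3 + n\right)^{2}\right)}{7}\right) = -18 + 3 \left(- \frac{36 n}{7} - \frac{36 \left(-3 + n\right)^{2}}{7}\right) = -18 - \left(\frac{108 n}{7} + \frac{108 \left(-3 + n\right)^{2}}{7}\right) = -18 - \frac{108 n}{7} - \frac{108 \left(-3 + n\right)^{2}}{7}$)
$w{\left(6 \right)} + 48 u{\left(b \right)} = 6 + 48 \left(- \frac{1098}{7} - \frac{108 \left(-27\right)^{2}}{7} + \frac{540}{7} \left(-27\right)\right) = 6 + 48 \left(- \frac{1098}{7} - \frac{78732}{7} - \frac{14580}{7}\right) = 6 + 48 \left(- \frac{94410}{7}\right) = 6 - \frac{4531680}{7} = - \frac{4531638}{7}$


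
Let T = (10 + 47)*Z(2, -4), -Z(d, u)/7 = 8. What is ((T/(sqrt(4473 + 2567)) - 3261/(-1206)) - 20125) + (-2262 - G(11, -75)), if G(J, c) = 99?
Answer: -9038285/402 - 399*sqrt(110)/110 ≈ -22521.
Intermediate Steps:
Z(d, u) = -56 (Z(d, u) = -7*8 = -56)
T = -3192 (T = (10 + 47)*(-56) = 57*(-56) = -3192)
((T/(sqrt(4473 + 2567)) - 3261/(-1206)) - 20125) + (-2262 - G(11, -75)) = ((-3192/sqrt(4473 + 2567) - 3261/(-1206)) - 20125) + (-2262 - 1*99) = ((-3192*sqrt(110)/880 - 3261*(-1/1206)) - 20125) + (-2262 - 99) = ((-3192*sqrt(110)/880 + 1087/402) - 20125) - 2361 = ((-399*sqrt(110)/110 + 1087/402) - 20125) - 2361 = ((1087/402 - 399*sqrt(110)/110) - 20125) - 2361 = (-8089163/402 - 399*sqrt(110)/110) - 2361 = -9038285/402 - 399*sqrt(110)/110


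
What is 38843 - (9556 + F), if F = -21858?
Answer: 51145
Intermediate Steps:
38843 - (9556 + F) = 38843 - (9556 - 21858) = 38843 - 1*(-12302) = 38843 + 12302 = 51145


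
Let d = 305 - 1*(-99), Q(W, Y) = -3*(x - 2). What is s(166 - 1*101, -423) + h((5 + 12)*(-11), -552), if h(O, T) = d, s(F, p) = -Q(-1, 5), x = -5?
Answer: 383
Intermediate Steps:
Q(W, Y) = 21 (Q(W, Y) = -3*(-5 - 2) = -3*(-7) = 21)
s(F, p) = -21 (s(F, p) = -1*21 = -21)
d = 404 (d = 305 + 99 = 404)
h(O, T) = 404
s(166 - 1*101, -423) + h((5 + 12)*(-11), -552) = -21 + 404 = 383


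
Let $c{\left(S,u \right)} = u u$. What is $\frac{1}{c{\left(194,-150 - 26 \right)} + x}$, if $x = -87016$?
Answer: $- \frac{1}{56040} \approx -1.7844 \cdot 10^{-5}$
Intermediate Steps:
$c{\left(S,u \right)} = u^{2}$
$\frac{1}{c{\left(194,-150 - 26 \right)} + x} = \frac{1}{\left(-150 - 26\right)^{2} - 87016} = \frac{1}{\left(-176\right)^{2} - 87016} = \frac{1}{30976 - 87016} = \frac{1}{-56040} = - \frac{1}{56040}$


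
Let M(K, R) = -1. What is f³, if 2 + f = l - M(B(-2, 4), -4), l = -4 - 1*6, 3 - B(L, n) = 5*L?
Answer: -1331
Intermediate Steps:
B(L, n) = 3 - 5*L
l = -10 (l = -4 - 6 = -10)
f = -11 (f = -2 + (-10 - 1*(-1)) = -2 + (-10 + 1) = -2 - 9 = -11)
f³ = (-11)³ = -1331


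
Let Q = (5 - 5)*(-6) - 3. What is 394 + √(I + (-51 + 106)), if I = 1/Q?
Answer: 394 + 2*√123/3 ≈ 401.39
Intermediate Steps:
Q = -3 (Q = 0*(-6) - 3 = 0 - 3 = -3)
I = -⅓ (I = 1/(-3) = -⅓ ≈ -0.33333)
394 + √(I + (-51 + 106)) = 394 + √(-⅓ + (-51 + 106)) = 394 + √(-⅓ + 55) = 394 + √(164/3) = 394 + 2*√123/3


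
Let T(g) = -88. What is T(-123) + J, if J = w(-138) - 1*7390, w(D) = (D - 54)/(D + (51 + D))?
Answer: -560786/75 ≈ -7477.1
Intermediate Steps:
w(D) = (-54 + D)/(51 + 2*D)
J = -554186/75 (J = (-54 - 138)/(51 + 2*(-138)) - 1*7390 = -192/(51 - 276) - 7390 = -192/(-225) - 7390 = -1/225*(-192) - 7390 = 64/75 - 7390 = -554186/75 ≈ -7389.1)
T(-123) + J = -88 - 554186/75 = -560786/75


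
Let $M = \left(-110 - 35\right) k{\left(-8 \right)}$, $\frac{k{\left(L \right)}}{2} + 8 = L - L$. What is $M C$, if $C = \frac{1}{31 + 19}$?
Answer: $\frac{232}{5} \approx 46.4$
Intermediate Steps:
$k{\left(L \right)} = -16$ ($k{\left(L \right)} = -16 + 2 \left(L - L\right) = -16 + 2 \cdot 0 = -16 + 0 = -16$)
$M = 2320$ ($M = \left(-110 - 35\right) \left(-16\right) = \left(-145\right) \left(-16\right) = 2320$)
$C = \frac{1}{50} \approx 0.02$
$M C = 2320 \cdot \frac{1}{50} = \frac{232}{5}$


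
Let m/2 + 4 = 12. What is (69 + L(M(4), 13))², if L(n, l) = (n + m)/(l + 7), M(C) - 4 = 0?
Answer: 4900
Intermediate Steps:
m = 16 (m = -8 + 2*12 = -8 + 24 = 16)
M(C) = 4 (M(C) = 4 + 0 = 4)
L(n, l) = (16 + n)/(7 + l) (L(n, l) = (n + 16)/(l + 7) = (16 + n)/(7 + l))
(69 + L(M(4), 13))² = (69 + (16 + 4)/(7 + 13))² = (69 + 20/20)² = (69 + (1/20)*20)² = (69 + 1)² = 70² = 4900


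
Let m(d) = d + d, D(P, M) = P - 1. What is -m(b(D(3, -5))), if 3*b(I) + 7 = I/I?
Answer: 4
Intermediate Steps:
D(P, M) = -1 + P
b(I) = -2 (b(I) = -7/3 + (I/I)/3 = -7/3 + (⅓)*1 = -7/3 + ⅓ = -2)
m(d) = 2*d
-m(b(D(3, -5))) = -2*(-2) = -1*(-4) = 4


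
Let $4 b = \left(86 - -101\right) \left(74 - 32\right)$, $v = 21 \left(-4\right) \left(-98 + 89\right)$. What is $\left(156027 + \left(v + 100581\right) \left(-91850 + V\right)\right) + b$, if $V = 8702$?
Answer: $- \frac{16851621771}{2} \approx -8.4258 \cdot 10^{9}$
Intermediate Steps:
$v = 756$ ($v = \left(-84\right) \left(-9\right) = 756$)
$b = \frac{3927}{2}$ ($b = \frac{\left(86 - -101\right) \left(74 - 32\right)}{4} = \frac{\left(86 + 101\right) 42}{4} = \frac{187 \cdot 42}{4} = \frac{1}{4} \cdot 7854 = \frac{3927}{2} \approx 1963.5$)
$\left(156027 + \left(v + 100581\right) \left(-91850 + V\right)\right) + b = \left(156027 + \left(756 + 100581\right) \left(-91850 + 8702\right)\right) + \frac{3927}{2} = \left(156027 + 101337 \left(-83148\right)\right) + \frac{3927}{2} = \left(156027 - 8425968876\right) + \frac{3927}{2} = -8425812849 + \frac{3927}{2} = - \frac{16851621771}{2}$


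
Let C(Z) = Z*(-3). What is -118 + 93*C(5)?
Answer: -1513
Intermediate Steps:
C(Z) = -3*Z
-118 + 93*C(5) = -118 + 93*(-3*5) = -118 + 93*(-15) = -118 - 1395 = -1513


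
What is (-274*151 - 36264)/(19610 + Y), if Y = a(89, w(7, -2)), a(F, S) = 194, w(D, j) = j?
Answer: -38819/9902 ≈ -3.9203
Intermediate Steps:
Y = 194
(-274*151 - 36264)/(19610 + Y) = (-274*151 - 36264)/(19610 + 194) = (-41374 - 36264)/19804 = -77638*1/19804 = -38819/9902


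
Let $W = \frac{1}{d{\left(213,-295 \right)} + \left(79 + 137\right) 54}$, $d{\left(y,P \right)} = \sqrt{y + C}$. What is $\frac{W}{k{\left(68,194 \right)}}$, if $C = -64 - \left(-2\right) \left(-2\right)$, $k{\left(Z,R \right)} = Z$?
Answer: $\frac{2916}{2312828767} - \frac{\sqrt{145}}{9251315068} \approx 1.2595 \cdot 10^{-6}$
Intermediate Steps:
$C = -68$ ($C = -64 - 4 = -68$)
$d{\left(y,P \right)} = \sqrt{-68 + y}$ ($d{\left(y,P \right)} = \sqrt{y - 68} = \sqrt{-68 + y}$)
$W = \frac{1}{11664 + \sqrt{145}}$ ($W = \frac{1}{\sqrt{-68 + 213} + \left(79 + 137\right) 54} = \frac{1}{\sqrt{145} + 216 \cdot 54} = \frac{1}{\sqrt{145} + 11664} = \frac{1}{11664 + \sqrt{145}} \approx 8.5645 \cdot 10^{-5}$)
$\frac{W}{k{\left(68,194 \right)}} = \frac{\frac{11664}{136048751} - \frac{\sqrt{145}}{136048751}}{68} = \left(\frac{11664}{136048751} - \frac{\sqrt{145}}{136048751}\right) \frac{1}{68} = \frac{2916}{2312828767} - \frac{\sqrt{145}}{9251315068}$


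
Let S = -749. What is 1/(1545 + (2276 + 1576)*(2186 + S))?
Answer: 1/5536869 ≈ 1.8061e-7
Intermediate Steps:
1/(1545 + (2276 + 1576)*(2186 + S)) = 1/(1545 + (2276 + 1576)*(2186 - 749)) = 1/(1545 + 3852*1437) = 1/(1545 + 5535324) = 1/5536869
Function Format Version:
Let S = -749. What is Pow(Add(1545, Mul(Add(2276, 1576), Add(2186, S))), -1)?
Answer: Rational(1, 5536869) ≈ 1.8061e-7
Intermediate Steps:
Pow(Add(1545, Mul(Add(2276, 1576), Add(2186, S))), -1) = Pow(Add(1545, Mul(Add(2276, 1576), Add(2186, -749))), -1) = Pow(Add(1545, Mul(3852, 1437)), -1) = Pow(Add(1545, 5535324), -1) = Pow(5536869, -1) = Rational(1, 5536869)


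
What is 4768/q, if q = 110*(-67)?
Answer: -2384/3685 ≈ -0.64695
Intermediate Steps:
q = -7370
4768/q = 4768/(-7370) = 4768*(-1/7370) = -2384/3685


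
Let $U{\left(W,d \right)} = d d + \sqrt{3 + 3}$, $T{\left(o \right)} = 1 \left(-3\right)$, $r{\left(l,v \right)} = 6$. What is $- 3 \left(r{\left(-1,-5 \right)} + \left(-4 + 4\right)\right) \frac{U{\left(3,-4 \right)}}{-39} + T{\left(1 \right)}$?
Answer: $\frac{57}{13} + \frac{6 \sqrt{6}}{13} \approx 5.5152$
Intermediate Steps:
$T{\left(o \right)} = -3$
$U{\left(W,d \right)} = \sqrt{6} + d^{2}$ ($U{\left(W,d \right)} = d^{2} + \sqrt{6} = \sqrt{6} + d^{2}$)
$- 3 \left(r{\left(-1,-5 \right)} + \left(-4 + 4\right)\right) \frac{U{\left(3,-4 \right)}}{-39} + T{\left(1 \right)} = - 3 \left(6 + \left(-4 + 4\right)\right) \frac{\sqrt{6} + \left(-4\right)^{2}}{-39} - 3 = - 3 \left(6 + 0\right) \left(\sqrt{6} + 16\right) \left(- \frac{1}{39}\right) - 3 = \left(-3\right) 6 \left(16 + \sqrt{6}\right) \left(- \frac{1}{39}\right) - 3 = - 18 \left(- \frac{16}{39} - \frac{\sqrt{6}}{39}\right) - 3 = \left(\frac{96}{13} + \frac{6 \sqrt{6}}{13}\right) - 3 = \frac{57}{13} + \frac{6 \sqrt{6}}{13}$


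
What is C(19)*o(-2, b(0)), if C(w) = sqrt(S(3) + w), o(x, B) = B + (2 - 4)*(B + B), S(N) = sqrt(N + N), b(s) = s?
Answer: 0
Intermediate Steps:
S(N) = sqrt(2)*sqrt(N) (S(N) = sqrt(2*N) = sqrt(2)*sqrt(N))
o(x, B) = -3*B (o(x, B) = B - 4*B = -3*B)
C(w) = sqrt(w + sqrt(6)) (C(w) = sqrt(sqrt(2)*sqrt(3) + w) = sqrt(sqrt(6) + w) = sqrt(w + sqrt(6)))
C(19)*o(-2, b(0)) = sqrt(19 + sqrt(6))*(-3*0) = sqrt(19 + sqrt(6))*0 = 0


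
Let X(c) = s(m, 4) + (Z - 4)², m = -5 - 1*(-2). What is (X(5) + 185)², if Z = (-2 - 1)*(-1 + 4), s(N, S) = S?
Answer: 128164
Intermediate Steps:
m = -3 (m = -5 + 2 = -3)
Z = -9 (Z = -3*3 = -9)
X(c) = 173 (X(c) = 4 + (-9 - 4)² = 4 + (-13)² = 4 + 169 = 173)
(X(5) + 185)² = (173 + 185)² = 358² = 128164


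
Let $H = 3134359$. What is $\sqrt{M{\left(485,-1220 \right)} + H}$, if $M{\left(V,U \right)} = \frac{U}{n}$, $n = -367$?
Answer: $\frac{\sqrt{422164127091}}{367} \approx 1770.4$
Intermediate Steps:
$M{\left(V,U \right)} = - \frac{U}{367}$ ($M{\left(V,U \right)} = \frac{U}{-367} = U \left(- \frac{1}{367}\right) = - \frac{U}{367}$)
$\sqrt{M{\left(485,-1220 \right)} + H} = \sqrt{\left(- \frac{1}{367}\right) \left(-1220\right) + 3134359} = \sqrt{\frac{1220}{367} + 3134359} = \sqrt{\frac{1150310973}{367}} = \frac{\sqrt{422164127091}}{367}$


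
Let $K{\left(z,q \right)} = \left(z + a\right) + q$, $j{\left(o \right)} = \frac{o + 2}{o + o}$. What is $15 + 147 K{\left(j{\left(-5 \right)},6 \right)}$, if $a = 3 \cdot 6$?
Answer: $\frac{35871}{10} \approx 3587.1$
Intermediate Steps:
$a = 18$
$j{\left(o \right)} = \frac{2 + o}{2 o}$
$K{\left(z,q \right)} = 18 + q + z$ ($K{\left(z,q \right)} = \left(z + 18\right) + q = \left(18 + z\right) + q = 18 + q + z$)
$15 + 147 K{\left(j{\left(-5 \right)},6 \right)} = 15 + 147 \left(18 + 6 + \frac{2 - 5}{2 \left(-5\right)}\right) = 15 + 147 \left(18 + 6 + \frac{1}{2} \left(- \frac{1}{5}\right) \left(-3\right)\right) = 15 + 147 \left(18 + 6 + \frac{3}{10}\right) = 15 + 147 \cdot \frac{243}{10} = 15 + \frac{35721}{10} = \frac{35871}{10}$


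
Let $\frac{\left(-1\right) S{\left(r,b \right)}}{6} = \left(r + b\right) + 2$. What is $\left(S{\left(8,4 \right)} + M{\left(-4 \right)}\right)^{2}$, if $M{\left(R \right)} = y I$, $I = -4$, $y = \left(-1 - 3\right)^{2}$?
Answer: $21904$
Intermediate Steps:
$y = 16$ ($y = \left(-4\right)^{2} = 16$)
$S{\left(r,b \right)} = -12 - 6 b - 6 r$ ($S{\left(r,b \right)} = - 6 \left(\left(r + b\right) + 2\right) = - 6 \left(\left(b + r\right) + 2\right) = - 6 \left(2 + b + r\right) = -12 - 6 b - 6 r$)
$M{\left(R \right)} = -64$ ($M{\left(R \right)} = 16 \left(-4\right) = -64$)
$\left(S{\left(8,4 \right)} + M{\left(-4 \right)}\right)^{2} = \left(\left(-12 - 24 - 48\right) - 64\right)^{2} = \left(-84 - 64\right)^{2} = \left(-148\right)^{2} = 21904$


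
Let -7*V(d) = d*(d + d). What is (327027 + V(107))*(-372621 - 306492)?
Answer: -1539067679883/7 ≈ -2.1987e+11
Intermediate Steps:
V(d) = -2*d**2/7 (V(d) = -d*(d + d)/7 = -d*2*d/7 = -2*d**2/7)
(327027 + V(107))*(-372621 - 306492) = (327027 - 2/7*107**2)*(-372621 - 306492) = (327027 - 2/7*11449)*(-679113) = (327027 - 22898/7)*(-679113) = (2266291/7)*(-679113) = -1539067679883/7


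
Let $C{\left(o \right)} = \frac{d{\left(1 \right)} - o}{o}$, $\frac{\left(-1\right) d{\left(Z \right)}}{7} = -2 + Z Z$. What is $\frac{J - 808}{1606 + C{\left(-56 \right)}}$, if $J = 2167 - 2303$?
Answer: $- \frac{7552}{12839} \approx -0.58821$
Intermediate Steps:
$J = -136$ ($J = 2167 - 2303 = -136$)
$d{\left(Z \right)} = 14 - 7 Z^{2}$ ($d{\left(Z \right)} = - 7 \left(-2 + Z Z\right) = - 7 \left(-2 + Z^{2}\right) = 14 - 7 Z^{2}$)
$C{\left(o \right)} = \frac{7 - o}{o}$ ($C{\left(o \right)} = \frac{\left(14 - 7 \cdot 1^{2}\right) - o}{o} = \frac{\left(14 - 7\right) - o}{o} = \frac{7 - o}{o}$)
$\frac{J - 808}{1606 + C{\left(-56 \right)}} = \frac{-136 - 808}{1606 + \frac{7 - -56}{-56}} = - \frac{944}{1606 - \frac{7 + 56}{56}} = - \frac{944}{1606 - \frac{9}{8}} = - \frac{944}{\frac{12839}{8}} = \left(-944\right) \frac{8}{12839} = - \frac{7552}{12839}$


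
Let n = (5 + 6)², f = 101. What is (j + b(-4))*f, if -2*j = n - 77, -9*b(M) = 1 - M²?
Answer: -6161/3 ≈ -2053.7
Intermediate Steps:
b(M) = -⅑ + M²/9 (b(M) = -(1 - M²)/9 = -⅑ + M²/9)
n = 121 (n = 11² = 121)
j = -22 (j = -(121 - 77)/2 = -½*44 = -22)
(j + b(-4))*f = (-22 + (-⅑ + (⅑)*(-4)²))*101 = (-22 + (-⅑ + (⅑)*16))*101 = (-22 + (-⅑ + 16/9))*101 = (-22 + 5/3)*101 = -61/3*101 = -6161/3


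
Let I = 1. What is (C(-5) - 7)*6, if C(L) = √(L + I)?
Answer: -42 + 12*I ≈ -42.0 + 12.0*I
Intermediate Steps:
C(L) = √(1 + L) (C(L) = √(L + 1) = √(1 + L))
(C(-5) - 7)*6 = (√(1 - 5) - 7)*6 = (√(-4) - 7)*6 = (2*I - 7)*6 = (-7 + 2*I)*6 = -42 + 12*I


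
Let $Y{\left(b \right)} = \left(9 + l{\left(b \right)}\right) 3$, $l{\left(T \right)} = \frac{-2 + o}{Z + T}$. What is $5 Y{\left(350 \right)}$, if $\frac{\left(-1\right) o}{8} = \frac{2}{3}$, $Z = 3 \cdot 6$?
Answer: $\frac{24785}{184} \approx 134.7$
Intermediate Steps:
$Z = 18$
$o = - \frac{16}{3}$ ($o = - 8 \cdot \frac{2}{3} = - 8 \cdot 2 \cdot \frac{1}{3} = \left(-8\right) \frac{2}{3} = - \frac{16}{3} \approx -5.3333$)
$l{\left(T \right)} = - \frac{22}{3 \left(18 + T\right)}$ ($l{\left(T \right)} = \frac{-2 - \frac{16}{3}}{18 + T} = - \frac{22}{3 \left(18 + T\right)}$)
$Y{\left(b \right)} = 27 - \frac{66}{54 + 3 b}$ ($Y{\left(b \right)} = \left(9 - \frac{22}{54 + 3 b}\right) 3 = 27 - \frac{66}{54 + 3 b}$)
$5 Y{\left(350 \right)} = 5 \frac{464 + 27 \cdot 350}{18 + 350} = 5 \frac{464 + 9450}{368} = 5 \cdot \frac{1}{368} \cdot 9914 = 5 \cdot \frac{4957}{184} = \frac{24785}{184}$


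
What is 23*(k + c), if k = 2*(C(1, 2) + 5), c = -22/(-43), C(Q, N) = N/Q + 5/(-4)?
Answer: 23759/86 ≈ 276.27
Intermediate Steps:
C(Q, N) = -5/4 + N/Q (C(Q, N) = N/Q + 5*(-1/4) = N/Q - 5/4 = -5/4 + N/Q)
c = 22/43 (c = -22*(-1/43) = 22/43 ≈ 0.51163)
k = 23/2 (k = 2*((-5/4 + 2/1) + 5) = 2*((-5/4 + 2*1) + 5) = 2*((-5/4 + 2) + 5) = 2*(3/4 + 5) = 2*(23/4) = 23/2 ≈ 11.500)
23*(k + c) = 23*(23/2 + 22/43) = 23*(1033/86) = 23759/86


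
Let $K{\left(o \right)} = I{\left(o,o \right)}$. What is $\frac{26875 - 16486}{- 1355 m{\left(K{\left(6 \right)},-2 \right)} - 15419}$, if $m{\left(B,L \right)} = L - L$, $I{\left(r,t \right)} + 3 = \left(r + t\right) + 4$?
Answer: $- \frac{10389}{15419} \approx -0.67378$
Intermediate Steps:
$I{\left(r,t \right)} = 1 + r + t$ ($I{\left(r,t \right)} = -3 + \left(\left(r + t\right) + 4\right) = -3 + \left(4 + r + t\right) = 1 + r + t$)
$K{\left(o \right)} = 1 + 2 o$ ($K{\left(o \right)} = 1 + o + o = 1 + 2 o$)
$m{\left(B,L \right)} = 0$
$\frac{26875 - 16486}{- 1355 m{\left(K{\left(6 \right)},-2 \right)} - 15419} = \frac{26875 - 16486}{\left(-1355\right) 0 - 15419} = \frac{10389}{0 - 15419} = \frac{10389}{-15419} = 10389 \left(- \frac{1}{15419}\right) = - \frac{10389}{15419}$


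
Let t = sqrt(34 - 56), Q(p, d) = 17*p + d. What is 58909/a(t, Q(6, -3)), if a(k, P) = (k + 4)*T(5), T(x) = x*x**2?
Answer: 117818/2375 - 58909*I*sqrt(22)/4750 ≈ 49.608 - 58.17*I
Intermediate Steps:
Q(p, d) = d + 17*p
T(x) = x**3
t = I*sqrt(22) (t = sqrt(-22) = I*sqrt(22) ≈ 4.6904*I)
a(k, P) = 500 + 125*k (a(k, P) = (k + 4)*5**3 = (4 + k)*125 = 500 + 125*k)
58909/a(t, Q(6, -3)) = 58909/(500 + 125*(I*sqrt(22))) = 58909/(500 + 125*I*sqrt(22))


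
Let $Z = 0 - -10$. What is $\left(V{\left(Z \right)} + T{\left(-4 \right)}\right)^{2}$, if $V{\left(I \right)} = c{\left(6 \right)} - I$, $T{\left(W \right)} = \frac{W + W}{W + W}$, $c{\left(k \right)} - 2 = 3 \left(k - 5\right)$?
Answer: $16$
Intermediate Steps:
$Z = 10$ ($Z = 0 + 10 = 10$)
$c{\left(k \right)} = -13 + 3 k$ ($c{\left(k \right)} = 2 + 3 \left(k - 5\right) = 2 + 3 \left(-5 + k\right) = 2 + \left(-15 + 3 k\right) = -13 + 3 k$)
$T{\left(W \right)} = 1$ ($T{\left(W \right)} = \frac{2 W}{2 W} = 2 W \frac{1}{2 W} = 1$)
$V{\left(I \right)} = 5 - I$ ($V{\left(I \right)} = \left(-13 + 3 \cdot 6\right) - I = \left(-13 + 18\right) - I = 5 - I$)
$\left(V{\left(Z \right)} + T{\left(-4 \right)}\right)^{2} = \left(\left(5 - 10\right) + 1\right)^{2} = \left(-5 + 1\right)^{2} = \left(-4\right)^{2} = 16$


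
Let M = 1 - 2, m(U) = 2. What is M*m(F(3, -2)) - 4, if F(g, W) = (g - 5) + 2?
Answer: -6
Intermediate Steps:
F(g, W) = -3 + g (F(g, W) = (-5 + g) + 2 = -3 + g)
M = -1
M*m(F(3, -2)) - 4 = -1*2 - 4 = -2 - 4 = -6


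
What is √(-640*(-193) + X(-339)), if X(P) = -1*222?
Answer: √123298 ≈ 351.14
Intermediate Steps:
X(P) = -222
√(-640*(-193) + X(-339)) = √(-640*(-193) - 222) = √(123520 - 222) = √123298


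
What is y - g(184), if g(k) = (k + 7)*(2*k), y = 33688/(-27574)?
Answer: -969077500/13787 ≈ -70289.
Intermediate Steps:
y = -16844/13787 (y = 33688*(-1/27574) = -16844/13787 ≈ -1.2217)
g(k) = 2*k*(7 + k) (g(k) = (7 + k)*(2*k) = 2*k*(7 + k))
y - g(184) = -16844/13787 - 2*184*(7 + 184) = -16844/13787 - 2*184*191 = -16844/13787 - 1*70288 = -16844/13787 - 70288 = -969077500/13787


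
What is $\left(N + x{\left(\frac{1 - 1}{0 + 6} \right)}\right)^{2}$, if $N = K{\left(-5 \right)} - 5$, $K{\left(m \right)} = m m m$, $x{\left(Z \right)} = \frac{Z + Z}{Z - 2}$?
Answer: $16900$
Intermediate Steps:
$x{\left(Z \right)} = \frac{2 Z}{-2 + Z}$
$K{\left(m \right)} = m^{3}$ ($K{\left(m \right)} = m^{2} m = m^{3}$)
$N = -130$ ($N = \left(-5\right)^{3} - 5 = -125 - 5 = -130$)
$\left(N + x{\left(\frac{1 - 1}{0 + 6} \right)}\right)^{2} = \left(-130 + \frac{2 \frac{1 - 1}{0 + 6}}{-2 + \frac{1 - 1}{0 + 6}}\right)^{2} = \left(-130 + \frac{2 \cdot \frac{0}{6}}{-2 + \frac{0}{6}}\right)^{2} = \left(-130 + \frac{2 \cdot 0 \cdot \frac{1}{6}}{-2 + 0 \cdot \frac{1}{6}}\right)^{2} = \left(-130 + 2 \cdot 0 \frac{1}{-2 + 0}\right)^{2} = \left(-130 + 2 \cdot 0 \frac{1}{-2}\right)^{2} = \left(-130 + 2 \cdot 0 \left(- \frac{1}{2}\right)\right)^{2} = \left(-130 + 0\right)^{2} = \left(-130\right)^{2} = 16900$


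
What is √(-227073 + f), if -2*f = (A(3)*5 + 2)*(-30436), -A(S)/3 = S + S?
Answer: I*√1566257 ≈ 1251.5*I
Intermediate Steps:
A(S) = -6*S (A(S) = -3*(S + S) = -6*S)
f = -1339184 (f = -(-6*3*5 + 2)*(-30436)/2 = -(-18*5 + 2)*(-30436)/2 = -(-90 + 2)*(-30436)/2 = -(-44)*(-30436) = -½*2678368 = -1339184)
√(-227073 + f) = √(-227073 - 1339184) = √(-1566257) = I*√1566257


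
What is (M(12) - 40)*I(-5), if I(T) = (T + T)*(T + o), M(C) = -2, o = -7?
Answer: -5040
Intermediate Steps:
I(T) = 2*T*(-7 + T) (I(T) = (T + T)*(T - 7) = (2*T)*(-7 + T) = 2*T*(-7 + T))
(M(12) - 40)*I(-5) = (-2 - 40)*(2*(-5)*(-7 - 5)) = -84*(-5)*(-12) = -42*120 = -5040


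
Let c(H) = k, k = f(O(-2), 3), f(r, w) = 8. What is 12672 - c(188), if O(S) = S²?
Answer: 12664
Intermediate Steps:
k = 8
c(H) = 8
12672 - c(188) = 12672 - 1*8 = 12672 - 8 = 12664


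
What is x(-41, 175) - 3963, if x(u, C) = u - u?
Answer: -3963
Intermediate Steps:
x(u, C) = 0
x(-41, 175) - 3963 = 0 - 3963 = -3963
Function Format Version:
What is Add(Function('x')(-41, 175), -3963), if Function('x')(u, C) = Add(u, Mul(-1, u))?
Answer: -3963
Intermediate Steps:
Function('x')(u, C) = 0
Add(Function('x')(-41, 175), -3963) = Add(0, -3963) = -3963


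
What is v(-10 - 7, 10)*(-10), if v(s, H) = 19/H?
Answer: -19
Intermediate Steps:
v(-10 - 7, 10)*(-10) = (19/10)*(-10) = -19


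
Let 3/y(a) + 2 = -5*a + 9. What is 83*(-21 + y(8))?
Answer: -19256/11 ≈ -1750.5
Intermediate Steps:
y(a) = 3/(7 - 5*a) (y(a) = 3/(-2 + (-5*a + 9)) = 3/(-2 + (9 - 5*a)) = 3/(7 - 5*a))
83*(-21 + y(8)) = 83*(-21 - 3/(-7 + 5*8)) = 83*(-21 - 3/(-7 + 40)) = 83*(-21 - 3/33) = 83*(-21 - 3*1/33) = 83*(-21 - 1/11) = 83*(-232/11) = -19256/11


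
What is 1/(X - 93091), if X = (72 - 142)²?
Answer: -1/88191 ≈ -1.1339e-5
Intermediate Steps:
X = 4900 (X = (-70)² = 4900)
1/(X - 93091) = 1/(4900 - 93091) = 1/(-88191) = -1/88191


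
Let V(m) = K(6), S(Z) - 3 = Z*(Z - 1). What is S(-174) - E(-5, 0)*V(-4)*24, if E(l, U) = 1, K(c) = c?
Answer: 30309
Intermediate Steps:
S(Z) = 3 + Z*(-1 + Z) (S(Z) = 3 + Z*(Z - 1) = 3 + Z*(-1 + Z))
V(m) = 6
S(-174) - E(-5, 0)*V(-4)*24 = (3 + (-174)² - 1*(-174)) - 1*6*24 = (3 + 30276 + 174) - 6*24 = 30453 - 1*144 = 30453 - 144 = 30309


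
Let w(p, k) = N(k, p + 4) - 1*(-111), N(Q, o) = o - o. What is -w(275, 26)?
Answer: -111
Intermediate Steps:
N(Q, o) = 0
w(p, k) = 111 (w(p, k) = 0 - 1*(-111) = 0 + 111 = 111)
-w(275, 26) = -1*111 = -111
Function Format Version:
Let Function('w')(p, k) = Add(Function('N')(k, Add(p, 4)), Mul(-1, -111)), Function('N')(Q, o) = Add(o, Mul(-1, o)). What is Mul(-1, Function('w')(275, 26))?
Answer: -111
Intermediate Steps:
Function('N')(Q, o) = 0
Function('w')(p, k) = 111 (Function('w')(p, k) = Add(0, Mul(-1, -111)) = Add(0, 111) = 111)
Mul(-1, Function('w')(275, 26)) = Mul(-1, 111) = -111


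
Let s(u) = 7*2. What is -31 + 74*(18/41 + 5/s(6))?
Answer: 8012/287 ≈ 27.916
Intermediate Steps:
s(u) = 14
-31 + 74*(18/41 + 5/s(6)) = -31 + 74*(18/41 + 5/14) = -31 + 74*(457/574) = -31 + 16909/287 = 8012/287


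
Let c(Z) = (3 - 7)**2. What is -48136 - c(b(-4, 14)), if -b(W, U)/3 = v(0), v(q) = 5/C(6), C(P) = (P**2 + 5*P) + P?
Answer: -48152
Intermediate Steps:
C(P) = P**2 + 6*P
v(q) = 5/72 (v(q) = 5/((6*(6 + 6))) = 5/((6*12)) = 5/72)
b(W, U) = -5/24 (b(W, U) = -3*5/72 = -5/24)
c(Z) = 16 (c(Z) = (-4)**2 = 16)
-48136 - c(b(-4, 14)) = -48136 - 1*16 = -48136 - 16 = -48152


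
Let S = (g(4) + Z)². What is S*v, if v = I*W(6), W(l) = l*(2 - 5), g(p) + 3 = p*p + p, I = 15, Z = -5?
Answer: -38880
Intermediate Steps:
g(p) = -3 + p + p² (g(p) = -3 + (p*p + p) = -3 + (p² + p) = -3 + (p + p²) = -3 + p + p²)
W(l) = -3*l (W(l) = l*(-3) = -3*l)
S = 144 (S = ((-3 + 4 + 4²) - 5)² = ((-3 + 4 + 16) - 5)² = (17 - 5)² = 12² = 144)
v = -270 (v = 15*(-3*6) = 15*(-18) = -270)
S*v = 144*(-270) = -38880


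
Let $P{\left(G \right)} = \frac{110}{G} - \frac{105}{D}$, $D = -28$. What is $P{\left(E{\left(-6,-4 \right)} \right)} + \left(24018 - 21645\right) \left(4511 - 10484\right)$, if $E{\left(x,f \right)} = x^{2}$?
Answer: $- \frac{510261199}{36} \approx -1.4174 \cdot 10^{7}$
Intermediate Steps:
$P{\left(G \right)} = \frac{15}{4} + \frac{110}{G}$ ($P{\left(G \right)} = \frac{110}{G} - \frac{105}{-28} = \frac{110}{G} - - \frac{15}{4} = \frac{110}{G} + \frac{15}{4} = \frac{15}{4} + \frac{110}{G}$)
$P{\left(E{\left(-6,-4 \right)} \right)} + \left(24018 - 21645\right) \left(4511 - 10484\right) = \left(\frac{15}{4} + \frac{110}{\left(-6\right)^{2}}\right) + \left(24018 - 21645\right) \left(4511 - 10484\right) = \left(\frac{15}{4} + \frac{110}{36}\right) + 2373 \left(-5973\right) = \left(\frac{15}{4} + 110 \cdot \frac{1}{36}\right) - 14173929 = \left(\frac{15}{4} + \frac{55}{18}\right) - 14173929 = \frac{245}{36} - 14173929 = - \frac{510261199}{36}$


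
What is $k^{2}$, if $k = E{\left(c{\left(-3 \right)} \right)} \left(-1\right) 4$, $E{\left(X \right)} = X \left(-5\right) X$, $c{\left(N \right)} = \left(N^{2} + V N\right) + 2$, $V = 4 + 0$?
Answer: $400$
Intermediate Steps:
$V = 4$
$c{\left(N \right)} = 2 + N^{2} + 4 N$ ($c{\left(N \right)} = \left(N^{2} + 4 N\right) + 2 = 2 + N^{2} + 4 N$)
$E{\left(X \right)} = - 5 X^{2}$ ($E{\left(X \right)} = - 5 X X = - 5 X^{2}$)
$k = 20$ ($k = - 5 \left(2 + \left(-3\right)^{2} + 4 \left(-3\right)\right)^{2} \left(-1\right) 4 = - 5 \left(2 + 9 - 12\right)^{2} \left(-1\right) 4 = - 5 \left(-1\right)^{2} \left(-1\right) 4 = \left(-5\right) 1 \left(-1\right) 4 = \left(-5\right) \left(-1\right) 4 = 5 \cdot 4 = 20$)
$k^{2} = 20^{2} = 400$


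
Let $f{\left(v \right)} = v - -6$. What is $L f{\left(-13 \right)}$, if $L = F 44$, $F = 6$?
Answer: $-1848$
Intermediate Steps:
$f{\left(v \right)} = 6 + v$ ($f{\left(v \right)} = v + 6 = 6 + v$)
$L = 264$ ($L = 6 \cdot 44 = 264$)
$L f{\left(-13 \right)} = 264 \left(6 - 13\right) = 264 \left(-7\right) = -1848$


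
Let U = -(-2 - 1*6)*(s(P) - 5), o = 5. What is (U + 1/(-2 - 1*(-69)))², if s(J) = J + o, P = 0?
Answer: 1/4489 ≈ 0.00022277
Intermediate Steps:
s(J) = 5 + J (s(J) = J + 5 = 5 + J)
U = 0 (U = -(-2 - 1*6)*((5 + 0) - 5) = -(-2 - 6)*(5 - 5) = -(-8)*0 = -1*0 = 0)
(U + 1/(-2 - 1*(-69)))² = (0 + 1/(-2 - 1*(-69)))² = (0 + 1/(-2 + 69))² = (0 + 1/67)² = (1/67)² = 1/4489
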